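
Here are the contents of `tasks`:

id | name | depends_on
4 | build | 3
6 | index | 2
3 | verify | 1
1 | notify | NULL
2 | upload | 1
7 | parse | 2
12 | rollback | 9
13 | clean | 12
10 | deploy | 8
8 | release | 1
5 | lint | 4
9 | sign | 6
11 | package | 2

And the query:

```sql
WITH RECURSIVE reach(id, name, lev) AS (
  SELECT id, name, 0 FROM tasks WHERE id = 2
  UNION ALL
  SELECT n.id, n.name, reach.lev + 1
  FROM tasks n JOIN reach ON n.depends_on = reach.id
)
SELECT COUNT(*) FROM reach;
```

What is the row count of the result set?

7

Base: id=2 (upload) at lev 0.
Iteration 1: rows with depends_on in {2} -> index (id 6, lev 1), parse (id 7, lev 1), package (id 11, lev 1).
Iteration 2: rows with depends_on in {6,7,11} -> sign (id 9, lev 2).
Iteration 3: rows with depends_on in {9} -> rollback (id 12, lev 3).
Iteration 4: rows with depends_on in {12} -> clean (id 13, lev 4).
Iteration 5: no rows with depends_on in {13}; recursion stops.
Total rows emitted: 7.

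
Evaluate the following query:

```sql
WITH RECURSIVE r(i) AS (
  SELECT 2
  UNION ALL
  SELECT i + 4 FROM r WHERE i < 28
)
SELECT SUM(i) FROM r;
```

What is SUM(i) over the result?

128

Base: i=2.
Iteration 1: 2 < 28 holds -> i = 2 + 4 = 6.
Iteration 2: 6 < 28 holds -> i = 6 + 4 = 10.
Iteration 3: 10 < 28 holds -> i = 10 + 4 = 14.
Iteration 4: 14 < 28 holds -> i = 14 + 4 = 18.
Iteration 5: 18 < 28 holds -> i = 18 + 4 = 22.
Iteration 6: 22 < 28 holds -> i = 22 + 4 = 26.
Iteration 7: 26 < 28 holds -> i = 26 + 4 = 30.
Iteration 8: 30 < 28 fails; recursion stops.
SUM(i) = 2 + 6 + 10 + 14 + 18 + 22 + 26 + 30 = 128.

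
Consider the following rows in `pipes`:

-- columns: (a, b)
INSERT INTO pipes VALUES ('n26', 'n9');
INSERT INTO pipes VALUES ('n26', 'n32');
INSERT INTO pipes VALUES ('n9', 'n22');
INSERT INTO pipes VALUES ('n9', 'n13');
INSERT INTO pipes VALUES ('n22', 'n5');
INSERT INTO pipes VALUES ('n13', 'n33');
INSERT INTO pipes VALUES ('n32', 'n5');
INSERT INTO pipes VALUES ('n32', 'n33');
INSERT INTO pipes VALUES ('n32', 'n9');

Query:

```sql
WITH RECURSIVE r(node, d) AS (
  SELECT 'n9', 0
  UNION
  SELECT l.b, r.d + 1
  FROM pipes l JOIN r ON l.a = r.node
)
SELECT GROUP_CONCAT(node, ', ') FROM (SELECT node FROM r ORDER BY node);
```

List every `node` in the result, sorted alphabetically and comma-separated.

n13, n22, n33, n5, n9

Base: (n9, d=0).
Iteration 1: edges from {n9} -> (n13, d=1), (n22, d=1).
Iteration 2: edges from {n13,n22} -> (n33, d=2), (n5, d=2).
Iteration 3: no outgoing edges from {n33,n5}; recursion stops.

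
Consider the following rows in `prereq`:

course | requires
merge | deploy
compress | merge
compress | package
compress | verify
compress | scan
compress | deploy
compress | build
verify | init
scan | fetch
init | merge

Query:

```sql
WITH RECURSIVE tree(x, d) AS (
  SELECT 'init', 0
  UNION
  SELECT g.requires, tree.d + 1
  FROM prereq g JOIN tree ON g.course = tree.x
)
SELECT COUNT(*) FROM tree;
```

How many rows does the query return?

Base: (init, d=0).
Iteration 1: edges from {init} -> (merge, d=1).
Iteration 2: edges from {merge} -> (deploy, d=2).
Iteration 3: no outgoing edges from {deploy}; recursion stops.
Total rows emitted: 3.

3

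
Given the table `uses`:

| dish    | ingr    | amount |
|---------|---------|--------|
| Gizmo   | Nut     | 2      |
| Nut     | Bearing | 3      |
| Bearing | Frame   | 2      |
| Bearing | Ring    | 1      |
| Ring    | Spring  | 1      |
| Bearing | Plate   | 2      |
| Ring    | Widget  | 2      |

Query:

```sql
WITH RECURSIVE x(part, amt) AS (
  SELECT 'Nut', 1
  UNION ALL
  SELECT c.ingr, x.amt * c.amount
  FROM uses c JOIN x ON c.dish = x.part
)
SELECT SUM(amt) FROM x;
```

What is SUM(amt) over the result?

28

Base: (Nut, amt=1).
Iteration 1: components of {Nut} -> Bearing = 1*3 = 3.
Iteration 2: components of {Bearing} -> Frame = 3*2 = 6, Plate = 3*2 = 6, Ring = 3*1 = 3.
Iteration 3: components of {Frame,Plate,Ring} -> Spring = 3*1 = 3, Widget = 3*2 = 6.
Iteration 4: no further components; recursion stops.
SUM(amt) = 1 + 3 + 6 + 3 + 6 + 3 + 6 = 28.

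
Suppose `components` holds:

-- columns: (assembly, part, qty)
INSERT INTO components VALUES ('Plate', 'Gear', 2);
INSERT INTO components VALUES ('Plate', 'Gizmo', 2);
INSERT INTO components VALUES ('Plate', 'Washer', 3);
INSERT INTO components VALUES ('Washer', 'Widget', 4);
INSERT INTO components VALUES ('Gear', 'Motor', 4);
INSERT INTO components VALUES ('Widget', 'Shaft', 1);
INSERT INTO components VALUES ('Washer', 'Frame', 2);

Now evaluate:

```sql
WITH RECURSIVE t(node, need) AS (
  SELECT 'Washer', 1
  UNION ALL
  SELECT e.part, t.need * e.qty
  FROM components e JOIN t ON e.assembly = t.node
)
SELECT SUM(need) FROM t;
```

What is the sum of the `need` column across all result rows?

11

Base: (Washer, need=1).
Iteration 1: components of {Washer} -> Frame = 1*2 = 2, Widget = 1*4 = 4.
Iteration 2: components of {Frame,Widget} -> Shaft = 4*1 = 4.
Iteration 3: no further components; recursion stops.
SUM(need) = 1 + 4 + 2 + 4 = 11.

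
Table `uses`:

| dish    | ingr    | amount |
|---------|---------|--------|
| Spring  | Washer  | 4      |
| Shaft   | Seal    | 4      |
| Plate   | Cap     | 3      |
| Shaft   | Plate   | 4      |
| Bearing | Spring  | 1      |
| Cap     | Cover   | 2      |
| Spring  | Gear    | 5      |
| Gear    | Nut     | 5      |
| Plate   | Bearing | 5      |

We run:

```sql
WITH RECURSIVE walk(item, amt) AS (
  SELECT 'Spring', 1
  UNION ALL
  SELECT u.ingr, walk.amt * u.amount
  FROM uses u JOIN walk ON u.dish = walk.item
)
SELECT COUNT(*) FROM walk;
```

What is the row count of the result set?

Base: (Spring, amt=1).
Iteration 1: components of {Spring} -> Gear = 1*5 = 5, Washer = 1*4 = 4.
Iteration 2: components of {Gear,Washer} -> Nut = 5*5 = 25.
Iteration 3: no further components; recursion stops.
Total rows emitted: 4.

4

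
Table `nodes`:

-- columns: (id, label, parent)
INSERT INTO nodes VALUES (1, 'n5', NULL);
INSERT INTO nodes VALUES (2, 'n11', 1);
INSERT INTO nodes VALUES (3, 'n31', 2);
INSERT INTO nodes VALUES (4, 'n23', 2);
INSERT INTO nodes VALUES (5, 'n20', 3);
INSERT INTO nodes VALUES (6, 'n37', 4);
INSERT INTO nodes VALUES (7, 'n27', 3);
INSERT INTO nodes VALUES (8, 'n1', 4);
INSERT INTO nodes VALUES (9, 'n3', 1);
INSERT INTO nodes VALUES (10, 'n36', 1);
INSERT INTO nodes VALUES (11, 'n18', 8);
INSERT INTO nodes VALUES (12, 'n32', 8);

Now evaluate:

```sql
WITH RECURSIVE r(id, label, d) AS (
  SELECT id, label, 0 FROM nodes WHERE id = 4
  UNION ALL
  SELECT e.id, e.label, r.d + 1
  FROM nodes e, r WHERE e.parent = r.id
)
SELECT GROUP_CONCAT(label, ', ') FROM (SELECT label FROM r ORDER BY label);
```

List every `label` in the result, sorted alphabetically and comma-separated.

Base: id=4 (n23) at d 0.
Iteration 1: rows with parent in {4} -> n37 (id 6, d 1), n1 (id 8, d 1).
Iteration 2: rows with parent in {6,8} -> n18 (id 11, d 2), n32 (id 12, d 2).
Iteration 3: no rows with parent in {11,12}; recursion stops.

n1, n18, n23, n32, n37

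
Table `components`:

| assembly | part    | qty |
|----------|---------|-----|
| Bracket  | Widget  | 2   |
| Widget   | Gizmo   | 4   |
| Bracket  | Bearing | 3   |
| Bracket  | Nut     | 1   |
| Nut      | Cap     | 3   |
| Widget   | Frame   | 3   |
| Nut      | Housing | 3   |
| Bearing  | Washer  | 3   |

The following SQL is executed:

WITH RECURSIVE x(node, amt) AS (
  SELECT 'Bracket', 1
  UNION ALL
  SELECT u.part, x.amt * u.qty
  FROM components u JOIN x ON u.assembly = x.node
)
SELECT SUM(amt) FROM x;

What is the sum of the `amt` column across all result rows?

36

Base: (Bracket, amt=1).
Iteration 1: components of {Bracket} -> Bearing = 1*3 = 3, Nut = 1*1 = 1, Widget = 1*2 = 2.
Iteration 2: components of {Bearing,Nut,Widget} -> Cap = 1*3 = 3, Frame = 2*3 = 6, Gizmo = 2*4 = 8, Housing = 1*3 = 3, Washer = 3*3 = 9.
Iteration 3: no further components; recursion stops.
SUM(amt) = 1 + 2 + 3 + 1 + 8 + 6 + 9 + 3 + 3 = 36.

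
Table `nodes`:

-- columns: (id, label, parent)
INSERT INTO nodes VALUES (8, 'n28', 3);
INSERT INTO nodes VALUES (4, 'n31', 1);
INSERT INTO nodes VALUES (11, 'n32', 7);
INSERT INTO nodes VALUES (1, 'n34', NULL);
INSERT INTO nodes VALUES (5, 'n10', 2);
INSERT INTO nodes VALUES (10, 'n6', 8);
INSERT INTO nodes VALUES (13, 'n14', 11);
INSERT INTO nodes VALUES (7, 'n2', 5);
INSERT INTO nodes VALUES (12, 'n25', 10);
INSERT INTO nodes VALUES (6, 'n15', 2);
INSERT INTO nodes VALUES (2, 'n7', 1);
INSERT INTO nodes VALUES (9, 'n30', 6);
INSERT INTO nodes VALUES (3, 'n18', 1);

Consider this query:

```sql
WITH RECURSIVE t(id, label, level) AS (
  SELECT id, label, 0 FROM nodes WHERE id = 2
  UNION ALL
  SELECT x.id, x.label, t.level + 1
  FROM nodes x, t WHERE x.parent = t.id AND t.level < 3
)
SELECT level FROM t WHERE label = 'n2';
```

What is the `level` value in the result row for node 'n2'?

Base: id=2 (n7) at level 0.
Iteration 1: rows with parent in {2} -> n10 (id 5, level 1), n15 (id 6, level 1).
Iteration 2: rows with parent in {5,6} -> n2 (id 7, level 2), n30 (id 9, level 2).
Iteration 3: rows with parent in {7,9} -> n32 (id 11, level 3).
Iteration 4: level < 3 fails for all current rows; recursion stops.

2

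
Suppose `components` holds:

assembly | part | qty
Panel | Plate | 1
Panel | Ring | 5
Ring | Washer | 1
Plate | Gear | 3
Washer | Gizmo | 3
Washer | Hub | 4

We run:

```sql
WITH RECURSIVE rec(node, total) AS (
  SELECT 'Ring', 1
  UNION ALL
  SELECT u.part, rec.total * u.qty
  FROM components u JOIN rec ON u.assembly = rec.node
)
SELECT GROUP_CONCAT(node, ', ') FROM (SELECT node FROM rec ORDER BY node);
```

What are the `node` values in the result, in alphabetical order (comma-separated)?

Base: (Ring, total=1).
Iteration 1: components of {Ring} -> Washer = 1*1 = 1.
Iteration 2: components of {Washer} -> Gizmo = 1*3 = 3, Hub = 1*4 = 4.
Iteration 3: no further components; recursion stops.

Gizmo, Hub, Ring, Washer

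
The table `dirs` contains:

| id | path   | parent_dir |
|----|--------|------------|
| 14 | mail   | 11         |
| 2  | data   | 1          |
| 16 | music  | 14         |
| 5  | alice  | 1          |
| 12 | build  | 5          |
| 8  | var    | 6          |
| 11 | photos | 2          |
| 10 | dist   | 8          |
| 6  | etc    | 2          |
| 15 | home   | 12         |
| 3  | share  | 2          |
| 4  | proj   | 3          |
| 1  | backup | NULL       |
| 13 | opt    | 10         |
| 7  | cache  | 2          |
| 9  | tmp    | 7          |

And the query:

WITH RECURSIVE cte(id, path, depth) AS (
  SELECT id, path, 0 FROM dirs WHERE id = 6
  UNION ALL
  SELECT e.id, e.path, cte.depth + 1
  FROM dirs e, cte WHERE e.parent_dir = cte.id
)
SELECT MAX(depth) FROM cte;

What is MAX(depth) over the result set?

3

Base: id=6 (etc) at depth 0.
Iteration 1: rows with parent_dir in {6} -> var (id 8, depth 1).
Iteration 2: rows with parent_dir in {8} -> dist (id 10, depth 2).
Iteration 3: rows with parent_dir in {10} -> opt (id 13, depth 3).
Iteration 4: no rows with parent_dir in {13}; recursion stops.
depth values: 0, 1, 2, 3; the maximum is 3.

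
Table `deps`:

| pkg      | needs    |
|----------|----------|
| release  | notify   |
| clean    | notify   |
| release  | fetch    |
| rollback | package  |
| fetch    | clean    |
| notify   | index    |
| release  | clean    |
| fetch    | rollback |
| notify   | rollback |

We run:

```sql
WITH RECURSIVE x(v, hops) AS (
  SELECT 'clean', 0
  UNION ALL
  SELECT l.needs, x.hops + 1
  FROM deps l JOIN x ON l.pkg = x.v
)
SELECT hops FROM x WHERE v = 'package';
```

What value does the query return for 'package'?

Base: (clean, hops=0).
Iteration 1: edges from {clean} -> (notify, hops=1).
Iteration 2: edges from {notify} -> (index, hops=2), (rollback, hops=2).
Iteration 3: edges from {index,rollback} -> (package, hops=3).
Iteration 4: no outgoing edges from {package}; recursion stops.

3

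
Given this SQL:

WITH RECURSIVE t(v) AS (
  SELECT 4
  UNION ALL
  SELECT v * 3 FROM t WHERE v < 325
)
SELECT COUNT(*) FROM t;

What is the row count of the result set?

Base: v=4.
Iteration 1: 4 < 325 holds -> v = 4 * 3 = 12.
Iteration 2: 12 < 325 holds -> v = 12 * 3 = 36.
Iteration 3: 36 < 325 holds -> v = 36 * 3 = 108.
Iteration 4: 108 < 325 holds -> v = 108 * 3 = 324.
Iteration 5: 324 < 325 holds -> v = 324 * 3 = 972.
Iteration 6: 972 < 325 fails; recursion stops.
Total rows emitted: 6.

6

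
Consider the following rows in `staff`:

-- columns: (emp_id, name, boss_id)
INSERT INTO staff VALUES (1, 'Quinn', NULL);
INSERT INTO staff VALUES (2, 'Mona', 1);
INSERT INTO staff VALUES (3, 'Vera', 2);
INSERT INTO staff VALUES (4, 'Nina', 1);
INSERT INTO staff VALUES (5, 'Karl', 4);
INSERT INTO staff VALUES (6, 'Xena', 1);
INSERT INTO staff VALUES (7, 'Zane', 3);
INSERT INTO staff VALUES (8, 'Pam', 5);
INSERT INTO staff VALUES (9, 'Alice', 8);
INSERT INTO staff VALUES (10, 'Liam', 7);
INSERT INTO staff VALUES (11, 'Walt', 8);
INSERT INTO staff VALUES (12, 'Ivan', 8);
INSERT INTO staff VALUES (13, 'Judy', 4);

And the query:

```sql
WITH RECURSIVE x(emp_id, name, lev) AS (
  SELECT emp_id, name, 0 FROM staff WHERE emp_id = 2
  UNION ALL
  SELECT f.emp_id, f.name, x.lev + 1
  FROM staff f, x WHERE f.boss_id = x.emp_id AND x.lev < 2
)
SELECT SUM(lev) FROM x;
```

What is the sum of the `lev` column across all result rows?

3

Base: emp_id=2 (Mona) at lev 0.
Iteration 1: rows with boss_id in {2} -> Vera (id 3, lev 1).
Iteration 2: rows with boss_id in {3} -> Zane (id 7, lev 2).
Iteration 3: lev < 2 fails for all current rows; recursion stops.
SUM(lev) = 0 + 1 + 2 = 3.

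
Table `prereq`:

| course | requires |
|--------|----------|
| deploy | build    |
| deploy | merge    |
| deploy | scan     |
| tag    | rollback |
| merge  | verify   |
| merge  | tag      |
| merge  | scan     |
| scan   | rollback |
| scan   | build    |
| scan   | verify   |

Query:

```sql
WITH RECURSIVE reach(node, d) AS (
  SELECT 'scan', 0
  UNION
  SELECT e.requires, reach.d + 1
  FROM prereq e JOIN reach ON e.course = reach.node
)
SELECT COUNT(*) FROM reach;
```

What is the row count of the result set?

Base: (scan, d=0).
Iteration 1: edges from {scan} -> (build, d=1), (rollback, d=1), (verify, d=1).
Iteration 2: no outgoing edges from {build,rollback,verify}; recursion stops.
Total rows emitted: 4.

4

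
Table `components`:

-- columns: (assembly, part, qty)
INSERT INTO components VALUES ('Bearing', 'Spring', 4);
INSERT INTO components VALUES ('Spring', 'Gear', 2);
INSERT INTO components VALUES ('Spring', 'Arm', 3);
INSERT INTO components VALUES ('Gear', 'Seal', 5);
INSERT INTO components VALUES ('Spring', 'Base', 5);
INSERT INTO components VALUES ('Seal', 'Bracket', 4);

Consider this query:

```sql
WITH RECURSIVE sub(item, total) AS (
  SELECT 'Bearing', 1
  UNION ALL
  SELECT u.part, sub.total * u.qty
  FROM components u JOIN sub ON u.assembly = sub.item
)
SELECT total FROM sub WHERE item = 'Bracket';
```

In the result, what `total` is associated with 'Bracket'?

160

Base: (Bearing, total=1).
Iteration 1: components of {Bearing} -> Spring = 1*4 = 4.
Iteration 2: components of {Spring} -> Arm = 4*3 = 12, Base = 4*5 = 20, Gear = 4*2 = 8.
Iteration 3: components of {Arm,Base,Gear} -> Seal = 8*5 = 40.
Iteration 4: components of {Seal} -> Bracket = 40*4 = 160.
Iteration 5: no further components; recursion stops.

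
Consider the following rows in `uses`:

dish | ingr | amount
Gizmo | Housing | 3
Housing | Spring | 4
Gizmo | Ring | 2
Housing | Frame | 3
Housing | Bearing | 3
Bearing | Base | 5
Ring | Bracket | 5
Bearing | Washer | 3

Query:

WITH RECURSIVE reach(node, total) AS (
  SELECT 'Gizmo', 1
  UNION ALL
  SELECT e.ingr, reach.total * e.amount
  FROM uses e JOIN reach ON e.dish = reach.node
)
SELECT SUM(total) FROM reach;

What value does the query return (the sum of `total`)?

118

Base: (Gizmo, total=1).
Iteration 1: components of {Gizmo} -> Housing = 1*3 = 3, Ring = 1*2 = 2.
Iteration 2: components of {Housing,Ring} -> Bearing = 3*3 = 9, Bracket = 2*5 = 10, Frame = 3*3 = 9, Spring = 3*4 = 12.
Iteration 3: components of {Bearing,Bracket,Frame,Spring} -> Base = 9*5 = 45, Washer = 9*3 = 27.
Iteration 4: no further components; recursion stops.
SUM(total) = 1 + 3 + 2 + 12 + 9 + 9 + 10 + 45 + 27 = 118.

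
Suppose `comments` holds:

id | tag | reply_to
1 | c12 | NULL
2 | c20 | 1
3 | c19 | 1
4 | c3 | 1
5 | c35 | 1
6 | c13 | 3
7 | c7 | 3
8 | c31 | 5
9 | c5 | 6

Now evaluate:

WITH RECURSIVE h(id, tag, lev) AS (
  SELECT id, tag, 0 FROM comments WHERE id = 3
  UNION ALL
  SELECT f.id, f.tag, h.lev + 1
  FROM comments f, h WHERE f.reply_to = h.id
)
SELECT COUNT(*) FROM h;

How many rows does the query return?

4

Base: id=3 (c19) at lev 0.
Iteration 1: rows with reply_to in {3} -> c13 (id 6, lev 1), c7 (id 7, lev 1).
Iteration 2: rows with reply_to in {6,7} -> c5 (id 9, lev 2).
Iteration 3: no rows with reply_to in {9}; recursion stops.
Total rows emitted: 4.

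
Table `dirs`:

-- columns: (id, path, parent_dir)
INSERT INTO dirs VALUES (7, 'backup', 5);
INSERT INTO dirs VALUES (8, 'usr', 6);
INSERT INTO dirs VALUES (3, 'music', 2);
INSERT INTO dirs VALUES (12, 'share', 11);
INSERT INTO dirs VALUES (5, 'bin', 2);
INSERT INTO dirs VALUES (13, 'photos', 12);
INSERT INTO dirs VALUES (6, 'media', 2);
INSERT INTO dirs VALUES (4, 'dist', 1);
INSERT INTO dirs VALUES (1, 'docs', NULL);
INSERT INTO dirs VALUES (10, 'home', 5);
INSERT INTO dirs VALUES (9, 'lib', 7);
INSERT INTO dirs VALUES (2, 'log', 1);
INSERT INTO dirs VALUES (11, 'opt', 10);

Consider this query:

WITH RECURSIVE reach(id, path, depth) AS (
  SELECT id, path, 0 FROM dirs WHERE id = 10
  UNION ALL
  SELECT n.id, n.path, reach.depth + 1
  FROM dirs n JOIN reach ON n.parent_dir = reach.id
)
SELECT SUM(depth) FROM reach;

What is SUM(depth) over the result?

Base: id=10 (home) at depth 0.
Iteration 1: rows with parent_dir in {10} -> opt (id 11, depth 1).
Iteration 2: rows with parent_dir in {11} -> share (id 12, depth 2).
Iteration 3: rows with parent_dir in {12} -> photos (id 13, depth 3).
Iteration 4: no rows with parent_dir in {13}; recursion stops.
SUM(depth) = 0 + 1 + 2 + 3 = 6.

6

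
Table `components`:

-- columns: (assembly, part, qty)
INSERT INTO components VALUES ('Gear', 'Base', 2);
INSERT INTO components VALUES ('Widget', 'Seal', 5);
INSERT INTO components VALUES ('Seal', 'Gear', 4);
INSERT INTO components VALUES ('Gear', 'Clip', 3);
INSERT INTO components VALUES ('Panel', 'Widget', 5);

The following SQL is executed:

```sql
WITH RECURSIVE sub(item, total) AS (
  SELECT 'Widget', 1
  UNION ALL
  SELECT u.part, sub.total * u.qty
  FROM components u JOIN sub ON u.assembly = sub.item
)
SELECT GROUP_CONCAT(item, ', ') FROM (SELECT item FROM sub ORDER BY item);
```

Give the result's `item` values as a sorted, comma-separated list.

Base, Clip, Gear, Seal, Widget

Base: (Widget, total=1).
Iteration 1: components of {Widget} -> Seal = 1*5 = 5.
Iteration 2: components of {Seal} -> Gear = 5*4 = 20.
Iteration 3: components of {Gear} -> Base = 20*2 = 40, Clip = 20*3 = 60.
Iteration 4: no further components; recursion stops.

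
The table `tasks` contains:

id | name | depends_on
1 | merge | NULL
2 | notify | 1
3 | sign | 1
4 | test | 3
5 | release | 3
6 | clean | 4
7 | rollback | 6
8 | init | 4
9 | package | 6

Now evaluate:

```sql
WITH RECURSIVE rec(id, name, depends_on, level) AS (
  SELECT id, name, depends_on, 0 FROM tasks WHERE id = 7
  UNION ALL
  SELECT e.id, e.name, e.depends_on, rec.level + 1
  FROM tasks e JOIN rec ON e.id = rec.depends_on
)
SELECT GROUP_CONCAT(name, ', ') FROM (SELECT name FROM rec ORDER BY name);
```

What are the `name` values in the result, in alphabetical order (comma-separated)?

clean, merge, rollback, sign, test

Base: id=7 (rollback), depends_on=6, level 0.
Iteration 1: join on id=6 -> clean (id 6, depends_on=4, level 1).
Iteration 2: join on id=4 -> test (id 4, depends_on=3, level 2).
Iteration 3: join on id=3 -> sign (id 3, depends_on=1, level 3).
Iteration 4: join on id=1 -> merge (id 1, depends_on=NULL, level 4).
Iteration 5: depends_on is NULL; no match; recursion stops.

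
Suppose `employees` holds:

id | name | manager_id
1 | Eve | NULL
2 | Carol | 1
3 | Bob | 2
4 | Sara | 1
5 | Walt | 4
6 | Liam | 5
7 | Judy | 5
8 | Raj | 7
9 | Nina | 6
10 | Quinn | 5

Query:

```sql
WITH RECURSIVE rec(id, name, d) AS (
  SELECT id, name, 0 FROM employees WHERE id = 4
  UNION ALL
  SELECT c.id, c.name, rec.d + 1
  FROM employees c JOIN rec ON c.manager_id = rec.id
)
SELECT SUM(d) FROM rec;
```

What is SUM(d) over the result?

13

Base: id=4 (Sara) at d 0.
Iteration 1: rows with manager_id in {4} -> Walt (id 5, d 1).
Iteration 2: rows with manager_id in {5} -> Liam (id 6, d 2), Judy (id 7, d 2), Quinn (id 10, d 2).
Iteration 3: rows with manager_id in {6,7,10} -> Raj (id 8, d 3), Nina (id 9, d 3).
Iteration 4: no rows with manager_id in {8,9}; recursion stops.
SUM(d) = 0 + 1 + 2 + 2 + 2 + 3 + 3 = 13.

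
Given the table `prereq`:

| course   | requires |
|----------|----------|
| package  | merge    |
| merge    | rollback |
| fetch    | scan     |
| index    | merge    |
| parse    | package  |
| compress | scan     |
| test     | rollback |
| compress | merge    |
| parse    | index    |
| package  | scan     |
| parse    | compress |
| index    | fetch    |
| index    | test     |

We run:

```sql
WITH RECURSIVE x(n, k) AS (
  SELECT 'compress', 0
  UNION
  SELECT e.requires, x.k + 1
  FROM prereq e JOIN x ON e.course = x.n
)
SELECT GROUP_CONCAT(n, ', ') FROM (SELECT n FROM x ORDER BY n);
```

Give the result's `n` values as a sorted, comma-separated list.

compress, merge, rollback, scan

Base: (compress, k=0).
Iteration 1: edges from {compress} -> (merge, k=1), (scan, k=1).
Iteration 2: edges from {merge,scan} -> (rollback, k=2).
Iteration 3: no outgoing edges from {rollback}; recursion stops.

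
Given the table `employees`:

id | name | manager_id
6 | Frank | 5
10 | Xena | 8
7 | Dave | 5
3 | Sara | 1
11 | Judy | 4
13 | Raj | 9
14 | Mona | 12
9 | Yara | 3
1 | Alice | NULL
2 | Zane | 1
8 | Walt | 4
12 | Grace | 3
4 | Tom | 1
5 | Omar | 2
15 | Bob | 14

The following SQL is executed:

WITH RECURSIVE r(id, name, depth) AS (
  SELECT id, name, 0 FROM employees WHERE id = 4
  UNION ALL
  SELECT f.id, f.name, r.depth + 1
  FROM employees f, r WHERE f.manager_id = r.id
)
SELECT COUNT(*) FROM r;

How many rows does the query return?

Base: id=4 (Tom) at depth 0.
Iteration 1: rows with manager_id in {4} -> Walt (id 8, depth 1), Judy (id 11, depth 1).
Iteration 2: rows with manager_id in {8,11} -> Xena (id 10, depth 2).
Iteration 3: no rows with manager_id in {10}; recursion stops.
Total rows emitted: 4.

4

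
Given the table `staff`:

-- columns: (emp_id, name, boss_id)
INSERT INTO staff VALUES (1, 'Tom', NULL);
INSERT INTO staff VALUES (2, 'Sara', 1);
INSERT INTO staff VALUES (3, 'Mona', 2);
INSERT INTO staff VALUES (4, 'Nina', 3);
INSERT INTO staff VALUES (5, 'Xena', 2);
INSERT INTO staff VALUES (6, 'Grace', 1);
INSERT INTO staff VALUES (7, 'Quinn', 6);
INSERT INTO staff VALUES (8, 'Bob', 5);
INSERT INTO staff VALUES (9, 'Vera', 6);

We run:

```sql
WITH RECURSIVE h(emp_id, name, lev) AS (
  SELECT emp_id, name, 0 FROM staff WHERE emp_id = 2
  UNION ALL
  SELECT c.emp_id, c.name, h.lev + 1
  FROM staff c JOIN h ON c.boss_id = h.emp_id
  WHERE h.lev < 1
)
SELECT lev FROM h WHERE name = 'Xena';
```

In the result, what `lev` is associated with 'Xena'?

Base: emp_id=2 (Sara) at lev 0.
Iteration 1: rows with boss_id in {2} -> Mona (id 3, lev 1), Xena (id 5, lev 1).
Iteration 2: lev < 1 fails for all current rows; recursion stops.

1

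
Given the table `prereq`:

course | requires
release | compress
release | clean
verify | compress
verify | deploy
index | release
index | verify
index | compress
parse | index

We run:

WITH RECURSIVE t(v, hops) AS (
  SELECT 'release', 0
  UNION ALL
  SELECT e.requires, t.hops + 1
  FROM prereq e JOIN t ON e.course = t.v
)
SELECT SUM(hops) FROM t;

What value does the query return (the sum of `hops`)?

2

Base: (release, hops=0).
Iteration 1: edges from {release} -> (clean, hops=1), (compress, hops=1).
Iteration 2: no outgoing edges from {clean,compress}; recursion stops.
SUM(hops) = 0 + 1 + 1 = 2.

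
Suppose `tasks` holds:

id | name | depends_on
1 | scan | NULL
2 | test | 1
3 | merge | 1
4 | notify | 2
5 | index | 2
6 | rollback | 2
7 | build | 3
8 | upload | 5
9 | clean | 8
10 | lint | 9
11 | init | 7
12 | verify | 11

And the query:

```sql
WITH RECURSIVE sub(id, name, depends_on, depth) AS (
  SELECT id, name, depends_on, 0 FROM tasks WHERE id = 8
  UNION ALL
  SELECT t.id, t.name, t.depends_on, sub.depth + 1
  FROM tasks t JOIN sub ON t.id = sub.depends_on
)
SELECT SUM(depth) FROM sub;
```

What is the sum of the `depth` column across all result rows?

6

Base: id=8 (upload), depends_on=5, depth 0.
Iteration 1: join on id=5 -> index (id 5, depends_on=2, depth 1).
Iteration 2: join on id=2 -> test (id 2, depends_on=1, depth 2).
Iteration 3: join on id=1 -> scan (id 1, depends_on=NULL, depth 3).
Iteration 4: depends_on is NULL; no match; recursion stops.
SUM(depth) = 0 + 1 + 2 + 3 = 6.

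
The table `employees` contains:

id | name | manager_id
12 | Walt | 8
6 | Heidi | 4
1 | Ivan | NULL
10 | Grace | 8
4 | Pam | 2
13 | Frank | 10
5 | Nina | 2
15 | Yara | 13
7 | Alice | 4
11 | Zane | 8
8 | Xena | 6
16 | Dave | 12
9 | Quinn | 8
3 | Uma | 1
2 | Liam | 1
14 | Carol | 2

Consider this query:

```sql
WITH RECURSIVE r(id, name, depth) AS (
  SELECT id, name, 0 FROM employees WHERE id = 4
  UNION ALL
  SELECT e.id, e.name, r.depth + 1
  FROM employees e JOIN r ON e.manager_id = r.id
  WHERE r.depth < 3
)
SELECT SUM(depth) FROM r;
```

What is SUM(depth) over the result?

Base: id=4 (Pam) at depth 0.
Iteration 1: rows with manager_id in {4} -> Heidi (id 6, depth 1), Alice (id 7, depth 1).
Iteration 2: rows with manager_id in {6,7} -> Xena (id 8, depth 2).
Iteration 3: rows with manager_id in {8} -> Quinn (id 9, depth 3), Grace (id 10, depth 3), Zane (id 11, depth 3), Walt (id 12, depth 3).
Iteration 4: depth < 3 fails for all current rows; recursion stops.
SUM(depth) = 0 + 1 + 1 + 2 + 3 + 3 + 3 + 3 = 16.

16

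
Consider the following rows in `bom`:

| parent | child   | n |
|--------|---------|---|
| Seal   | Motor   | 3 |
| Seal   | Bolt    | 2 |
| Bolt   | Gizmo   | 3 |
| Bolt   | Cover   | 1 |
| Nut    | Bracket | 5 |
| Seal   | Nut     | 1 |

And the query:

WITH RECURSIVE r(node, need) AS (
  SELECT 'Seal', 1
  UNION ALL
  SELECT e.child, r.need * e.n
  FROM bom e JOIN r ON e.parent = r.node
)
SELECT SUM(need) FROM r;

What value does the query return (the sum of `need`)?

20

Base: (Seal, need=1).
Iteration 1: components of {Seal} -> Bolt = 1*2 = 2, Motor = 1*3 = 3, Nut = 1*1 = 1.
Iteration 2: components of {Bolt,Motor,Nut} -> Bracket = 1*5 = 5, Cover = 2*1 = 2, Gizmo = 2*3 = 6.
Iteration 3: no further components; recursion stops.
SUM(need) = 1 + 1 + 2 + 3 + 5 + 2 + 6 = 20.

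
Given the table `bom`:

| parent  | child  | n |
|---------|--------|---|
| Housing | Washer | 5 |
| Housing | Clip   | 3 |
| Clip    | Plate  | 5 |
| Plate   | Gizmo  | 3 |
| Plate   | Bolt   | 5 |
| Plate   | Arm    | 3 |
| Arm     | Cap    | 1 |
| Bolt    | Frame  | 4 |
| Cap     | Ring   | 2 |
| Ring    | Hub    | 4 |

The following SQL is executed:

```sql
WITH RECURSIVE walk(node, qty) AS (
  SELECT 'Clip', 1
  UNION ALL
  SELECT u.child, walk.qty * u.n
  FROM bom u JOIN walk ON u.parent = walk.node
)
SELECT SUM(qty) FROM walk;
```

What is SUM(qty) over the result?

Base: (Clip, qty=1).
Iteration 1: components of {Clip} -> Plate = 1*5 = 5.
Iteration 2: components of {Plate} -> Arm = 5*3 = 15, Bolt = 5*5 = 25, Gizmo = 5*3 = 15.
Iteration 3: components of {Arm,Bolt,Gizmo} -> Cap = 15*1 = 15, Frame = 25*4 = 100.
Iteration 4: components of {Cap,Frame} -> Ring = 15*2 = 30.
Iteration 5: components of {Ring} -> Hub = 30*4 = 120.
Iteration 6: no further components; recursion stops.
SUM(qty) = 1 + 5 + 15 + 25 + 15 + 100 + 15 + 30 + 120 = 326.

326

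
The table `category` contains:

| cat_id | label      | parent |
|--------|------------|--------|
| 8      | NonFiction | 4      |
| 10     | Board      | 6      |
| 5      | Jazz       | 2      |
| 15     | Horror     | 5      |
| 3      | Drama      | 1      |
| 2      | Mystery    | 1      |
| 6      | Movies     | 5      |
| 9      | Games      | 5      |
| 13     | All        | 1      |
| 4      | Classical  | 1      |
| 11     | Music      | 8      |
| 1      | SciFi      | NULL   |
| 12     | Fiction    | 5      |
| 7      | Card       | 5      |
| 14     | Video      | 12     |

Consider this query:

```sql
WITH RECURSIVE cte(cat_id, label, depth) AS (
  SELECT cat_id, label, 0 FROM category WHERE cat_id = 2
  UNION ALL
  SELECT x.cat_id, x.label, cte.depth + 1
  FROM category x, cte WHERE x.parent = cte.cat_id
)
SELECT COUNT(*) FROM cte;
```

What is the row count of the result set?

Base: cat_id=2 (Mystery) at depth 0.
Iteration 1: rows with parent in {2} -> Jazz (id 5, depth 1).
Iteration 2: rows with parent in {5} -> Movies (id 6, depth 2), Card (id 7, depth 2), Games (id 9, depth 2), Fiction (id 12, depth 2), Horror (id 15, depth 2).
Iteration 3: rows with parent in {6,7,9,12,15} -> Board (id 10, depth 3), Video (id 14, depth 3).
Iteration 4: no rows with parent in {10,14}; recursion stops.
Total rows emitted: 9.

9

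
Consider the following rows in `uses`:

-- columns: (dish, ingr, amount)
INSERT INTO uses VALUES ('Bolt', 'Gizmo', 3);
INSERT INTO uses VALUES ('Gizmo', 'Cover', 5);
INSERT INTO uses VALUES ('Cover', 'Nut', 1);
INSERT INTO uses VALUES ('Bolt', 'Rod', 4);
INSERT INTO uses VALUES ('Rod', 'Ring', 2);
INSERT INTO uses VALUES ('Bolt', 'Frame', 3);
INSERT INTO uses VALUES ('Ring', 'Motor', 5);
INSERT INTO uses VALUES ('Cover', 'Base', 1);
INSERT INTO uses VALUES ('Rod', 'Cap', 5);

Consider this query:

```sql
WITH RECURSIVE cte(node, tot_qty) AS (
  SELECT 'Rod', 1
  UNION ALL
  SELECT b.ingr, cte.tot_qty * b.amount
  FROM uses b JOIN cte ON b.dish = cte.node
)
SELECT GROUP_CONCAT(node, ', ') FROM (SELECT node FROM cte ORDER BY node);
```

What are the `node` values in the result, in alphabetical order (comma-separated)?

Base: (Rod, tot_qty=1).
Iteration 1: components of {Rod} -> Cap = 1*5 = 5, Ring = 1*2 = 2.
Iteration 2: components of {Cap,Ring} -> Motor = 2*5 = 10.
Iteration 3: no further components; recursion stops.

Cap, Motor, Ring, Rod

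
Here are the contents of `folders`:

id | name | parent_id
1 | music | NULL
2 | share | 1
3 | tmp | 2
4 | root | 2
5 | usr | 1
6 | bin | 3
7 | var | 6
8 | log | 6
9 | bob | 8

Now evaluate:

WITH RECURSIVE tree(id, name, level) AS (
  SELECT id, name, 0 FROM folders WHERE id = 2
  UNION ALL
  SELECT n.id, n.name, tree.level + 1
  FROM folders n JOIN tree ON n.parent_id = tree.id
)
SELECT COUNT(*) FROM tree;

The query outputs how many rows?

Base: id=2 (share) at level 0.
Iteration 1: rows with parent_id in {2} -> tmp (id 3, level 1), root (id 4, level 1).
Iteration 2: rows with parent_id in {3,4} -> bin (id 6, level 2).
Iteration 3: rows with parent_id in {6} -> var (id 7, level 3), log (id 8, level 3).
Iteration 4: rows with parent_id in {7,8} -> bob (id 9, level 4).
Iteration 5: no rows with parent_id in {9}; recursion stops.
Total rows emitted: 7.

7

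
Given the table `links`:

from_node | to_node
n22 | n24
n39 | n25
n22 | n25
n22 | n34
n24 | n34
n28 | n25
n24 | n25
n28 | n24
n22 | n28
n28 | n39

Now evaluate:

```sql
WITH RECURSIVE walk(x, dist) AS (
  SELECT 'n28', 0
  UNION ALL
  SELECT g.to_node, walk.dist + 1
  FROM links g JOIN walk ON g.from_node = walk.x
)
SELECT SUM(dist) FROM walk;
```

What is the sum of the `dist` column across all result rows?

Base: (n28, dist=0).
Iteration 1: edges from {n28} -> (n24, dist=1), (n25, dist=1), (n39, dist=1).
Iteration 2: edges from {n24,n25,n39} -> (n25, dist=2) x2, (n34, dist=2). [UNION ALL keeps all 3 new rows, including repeats]
Iteration 3: no outgoing edges from {n25,n34}; recursion stops.
SUM(dist) = 0 + 1 + 1 + 1 + 2 + 2 + 2 = 9.

9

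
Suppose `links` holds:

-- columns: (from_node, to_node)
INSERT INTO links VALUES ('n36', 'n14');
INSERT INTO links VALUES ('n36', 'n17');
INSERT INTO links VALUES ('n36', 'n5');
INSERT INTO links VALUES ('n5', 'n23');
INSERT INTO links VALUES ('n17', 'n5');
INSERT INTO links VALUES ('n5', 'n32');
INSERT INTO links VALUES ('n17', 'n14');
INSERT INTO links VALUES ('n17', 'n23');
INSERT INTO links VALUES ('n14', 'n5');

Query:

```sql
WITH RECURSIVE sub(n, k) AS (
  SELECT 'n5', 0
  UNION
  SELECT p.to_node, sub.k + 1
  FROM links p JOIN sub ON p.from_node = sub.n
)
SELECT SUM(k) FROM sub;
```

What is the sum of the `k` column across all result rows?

Base: (n5, k=0).
Iteration 1: edges from {n5} -> (n23, k=1), (n32, k=1).
Iteration 2: no outgoing edges from {n23,n32}; recursion stops.
SUM(k) = 0 + 1 + 1 = 2.

2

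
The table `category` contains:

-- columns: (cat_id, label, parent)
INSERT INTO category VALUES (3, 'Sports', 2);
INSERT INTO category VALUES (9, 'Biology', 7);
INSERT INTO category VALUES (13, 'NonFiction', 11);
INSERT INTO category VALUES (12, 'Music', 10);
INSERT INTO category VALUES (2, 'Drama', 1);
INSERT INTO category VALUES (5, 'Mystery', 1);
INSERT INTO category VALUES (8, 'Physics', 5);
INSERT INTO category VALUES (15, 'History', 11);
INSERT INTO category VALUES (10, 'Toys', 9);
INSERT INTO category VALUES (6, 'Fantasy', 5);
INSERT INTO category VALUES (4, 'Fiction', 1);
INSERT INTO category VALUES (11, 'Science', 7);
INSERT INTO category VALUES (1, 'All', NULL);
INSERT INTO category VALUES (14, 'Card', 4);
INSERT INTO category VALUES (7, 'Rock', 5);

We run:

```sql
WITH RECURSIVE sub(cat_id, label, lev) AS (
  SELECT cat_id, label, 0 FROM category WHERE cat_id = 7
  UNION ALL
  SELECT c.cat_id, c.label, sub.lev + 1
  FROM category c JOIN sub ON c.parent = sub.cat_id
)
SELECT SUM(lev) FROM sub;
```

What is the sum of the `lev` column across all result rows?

Base: cat_id=7 (Rock) at lev 0.
Iteration 1: rows with parent in {7} -> Biology (id 9, lev 1), Science (id 11, lev 1).
Iteration 2: rows with parent in {9,11} -> Toys (id 10, lev 2), NonFiction (id 13, lev 2), History (id 15, lev 2).
Iteration 3: rows with parent in {10,13,15} -> Music (id 12, lev 3).
Iteration 4: no rows with parent in {12}; recursion stops.
SUM(lev) = 0 + 1 + 1 + 2 + 2 + 2 + 3 = 11.

11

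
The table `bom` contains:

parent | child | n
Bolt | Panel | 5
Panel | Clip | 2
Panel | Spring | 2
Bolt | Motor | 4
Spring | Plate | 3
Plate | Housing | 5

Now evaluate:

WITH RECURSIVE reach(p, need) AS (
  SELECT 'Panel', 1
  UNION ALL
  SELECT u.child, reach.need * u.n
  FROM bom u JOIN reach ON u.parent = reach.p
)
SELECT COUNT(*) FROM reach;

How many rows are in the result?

Base: (Panel, need=1).
Iteration 1: components of {Panel} -> Clip = 1*2 = 2, Spring = 1*2 = 2.
Iteration 2: components of {Clip,Spring} -> Plate = 2*3 = 6.
Iteration 3: components of {Plate} -> Housing = 6*5 = 30.
Iteration 4: no further components; recursion stops.
Total rows emitted: 5.

5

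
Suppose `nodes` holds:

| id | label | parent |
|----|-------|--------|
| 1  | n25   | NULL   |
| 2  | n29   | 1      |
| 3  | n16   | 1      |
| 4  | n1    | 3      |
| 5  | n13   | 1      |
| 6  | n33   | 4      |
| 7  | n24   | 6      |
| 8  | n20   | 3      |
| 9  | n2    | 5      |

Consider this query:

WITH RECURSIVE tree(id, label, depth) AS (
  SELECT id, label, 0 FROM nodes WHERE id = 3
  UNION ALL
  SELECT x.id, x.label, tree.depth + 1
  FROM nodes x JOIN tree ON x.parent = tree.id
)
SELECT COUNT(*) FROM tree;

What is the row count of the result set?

Base: id=3 (n16) at depth 0.
Iteration 1: rows with parent in {3} -> n1 (id 4, depth 1), n20 (id 8, depth 1).
Iteration 2: rows with parent in {4,8} -> n33 (id 6, depth 2).
Iteration 3: rows with parent in {6} -> n24 (id 7, depth 3).
Iteration 4: no rows with parent in {7}; recursion stops.
Total rows emitted: 5.

5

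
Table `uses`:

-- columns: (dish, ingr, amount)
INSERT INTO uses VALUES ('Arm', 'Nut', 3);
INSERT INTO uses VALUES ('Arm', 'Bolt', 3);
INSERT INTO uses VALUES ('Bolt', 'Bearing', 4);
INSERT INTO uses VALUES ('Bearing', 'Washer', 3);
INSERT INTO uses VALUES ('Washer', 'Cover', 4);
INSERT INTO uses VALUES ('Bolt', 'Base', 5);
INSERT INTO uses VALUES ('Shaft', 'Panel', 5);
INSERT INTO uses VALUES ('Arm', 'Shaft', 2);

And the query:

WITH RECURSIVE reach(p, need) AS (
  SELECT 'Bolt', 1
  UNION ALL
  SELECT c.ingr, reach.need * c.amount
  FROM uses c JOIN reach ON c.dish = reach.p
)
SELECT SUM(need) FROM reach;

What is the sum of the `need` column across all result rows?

Base: (Bolt, need=1).
Iteration 1: components of {Bolt} -> Base = 1*5 = 5, Bearing = 1*4 = 4.
Iteration 2: components of {Base,Bearing} -> Washer = 4*3 = 12.
Iteration 3: components of {Washer} -> Cover = 12*4 = 48.
Iteration 4: no further components; recursion stops.
SUM(need) = 1 + 5 + 4 + 12 + 48 = 70.

70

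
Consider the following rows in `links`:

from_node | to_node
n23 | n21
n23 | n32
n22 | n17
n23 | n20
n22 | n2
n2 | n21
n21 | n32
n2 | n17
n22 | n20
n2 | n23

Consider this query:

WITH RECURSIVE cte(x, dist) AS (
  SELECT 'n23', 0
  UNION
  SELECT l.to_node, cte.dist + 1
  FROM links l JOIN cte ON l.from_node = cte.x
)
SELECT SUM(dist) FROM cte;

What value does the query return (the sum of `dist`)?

Base: (n23, dist=0).
Iteration 1: edges from {n23} -> (n20, dist=1), (n21, dist=1), (n32, dist=1).
Iteration 2: edges from {n20,n21,n32} -> (n32, dist=2).
Iteration 3: no outgoing edges from {n32}; recursion stops.
SUM(dist) = 0 + 1 + 1 + 1 + 2 = 5.

5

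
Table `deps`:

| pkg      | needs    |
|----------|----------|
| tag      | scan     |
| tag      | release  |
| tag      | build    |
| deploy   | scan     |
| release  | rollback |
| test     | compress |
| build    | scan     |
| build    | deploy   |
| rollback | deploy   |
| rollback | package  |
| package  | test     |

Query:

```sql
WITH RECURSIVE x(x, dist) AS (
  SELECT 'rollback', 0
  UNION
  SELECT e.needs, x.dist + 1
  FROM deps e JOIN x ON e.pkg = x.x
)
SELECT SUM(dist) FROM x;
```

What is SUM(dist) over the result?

9

Base: (rollback, dist=0).
Iteration 1: edges from {rollback} -> (deploy, dist=1), (package, dist=1).
Iteration 2: edges from {deploy,package} -> (scan, dist=2), (test, dist=2).
Iteration 3: edges from {scan,test} -> (compress, dist=3).
Iteration 4: no outgoing edges from {compress}; recursion stops.
SUM(dist) = 0 + 1 + 1 + 2 + 2 + 3 = 9.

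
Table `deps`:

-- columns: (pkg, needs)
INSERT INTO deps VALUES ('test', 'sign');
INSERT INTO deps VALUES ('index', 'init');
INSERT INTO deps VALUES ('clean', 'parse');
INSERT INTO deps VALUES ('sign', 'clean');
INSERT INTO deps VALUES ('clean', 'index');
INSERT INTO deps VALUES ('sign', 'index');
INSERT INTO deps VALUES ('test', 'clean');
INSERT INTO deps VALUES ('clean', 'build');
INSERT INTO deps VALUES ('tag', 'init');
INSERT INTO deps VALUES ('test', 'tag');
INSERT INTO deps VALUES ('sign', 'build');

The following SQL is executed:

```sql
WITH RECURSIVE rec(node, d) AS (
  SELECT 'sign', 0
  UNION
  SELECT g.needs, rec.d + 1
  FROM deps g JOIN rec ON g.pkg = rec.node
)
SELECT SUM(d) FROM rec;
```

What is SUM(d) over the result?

14

Base: (sign, d=0).
Iteration 1: edges from {sign} -> (build, d=1), (clean, d=1), (index, d=1).
Iteration 2: edges from {build,clean,index} -> (build, d=2), (index, d=2), (init, d=2), (parse, d=2).
Iteration 3: edges from {build,index,init,parse} -> (init, d=3).
Iteration 4: no outgoing edges from {init}; recursion stops.
SUM(d) = 0 + 1 + 1 + 1 + 2 + 2 + 2 + 2 + 3 = 14.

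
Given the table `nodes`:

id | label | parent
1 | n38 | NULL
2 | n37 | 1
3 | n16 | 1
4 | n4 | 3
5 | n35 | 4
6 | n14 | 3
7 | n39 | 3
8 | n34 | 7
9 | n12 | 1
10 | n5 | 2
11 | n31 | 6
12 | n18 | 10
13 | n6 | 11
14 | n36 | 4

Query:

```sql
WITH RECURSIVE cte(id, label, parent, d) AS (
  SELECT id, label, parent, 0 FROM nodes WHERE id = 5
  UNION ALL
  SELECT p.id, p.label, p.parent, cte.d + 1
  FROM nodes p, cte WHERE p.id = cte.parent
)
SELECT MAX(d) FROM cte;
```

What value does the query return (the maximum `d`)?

Base: id=5 (n35), parent=4, d 0.
Iteration 1: join on id=4 -> n4 (id 4, parent=3, d 1).
Iteration 2: join on id=3 -> n16 (id 3, parent=1, d 2).
Iteration 3: join on id=1 -> n38 (id 1, parent=NULL, d 3).
Iteration 4: parent is NULL; no match; recursion stops.
d values: 0, 1, 2, 3; the maximum is 3.

3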